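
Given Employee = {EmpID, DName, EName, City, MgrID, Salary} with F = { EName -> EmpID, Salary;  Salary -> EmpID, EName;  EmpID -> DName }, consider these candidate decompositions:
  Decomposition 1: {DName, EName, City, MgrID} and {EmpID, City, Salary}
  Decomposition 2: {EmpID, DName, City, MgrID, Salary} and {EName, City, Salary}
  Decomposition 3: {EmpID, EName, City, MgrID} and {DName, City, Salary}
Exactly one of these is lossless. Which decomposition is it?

Decomposition 1: common = {City}, closure = {City} → lossy.
Decomposition 2: common = {City, Salary}, closure = {EmpID, DName, EName, City, Salary} → lossless.
Decomposition 3: common = {City}, closure = {City} → lossy.

Decomposition 2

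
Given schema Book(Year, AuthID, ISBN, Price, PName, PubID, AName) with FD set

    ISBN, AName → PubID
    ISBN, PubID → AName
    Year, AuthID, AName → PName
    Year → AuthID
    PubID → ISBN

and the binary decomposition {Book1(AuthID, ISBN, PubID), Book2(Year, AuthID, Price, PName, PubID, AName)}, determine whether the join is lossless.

Common attributes: Book1 ∩ Book2 = {AuthID, PubID}.
Closure of {AuthID, PubID}: PubID → ISBN applies, adding ISBN; ISBN, PubID → AName applies, adding AName. So (AuthID, PubID)⁺ = {AuthID, ISBN, PubID, AName}.
This closure contains every attribute of Book1, so Book1 ∩ Book2 → Book1. The join is lossless.

Yes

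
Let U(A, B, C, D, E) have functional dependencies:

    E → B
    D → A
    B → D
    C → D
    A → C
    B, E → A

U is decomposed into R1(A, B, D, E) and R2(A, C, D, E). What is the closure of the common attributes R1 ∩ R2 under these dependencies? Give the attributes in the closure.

R1 ∩ R2 = {A, D, E}.
E → B applies, adding B
A → C applies, adding C
Closure: {A, B, C, D, E}.

A, B, C, D, E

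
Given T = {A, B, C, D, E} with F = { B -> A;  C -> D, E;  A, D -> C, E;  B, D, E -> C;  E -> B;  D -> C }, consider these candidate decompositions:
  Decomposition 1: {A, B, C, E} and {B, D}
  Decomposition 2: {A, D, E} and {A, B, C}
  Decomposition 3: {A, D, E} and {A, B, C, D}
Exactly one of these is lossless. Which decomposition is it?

Decomposition 1: common = {B}, closure = {A, B} → lossy.
Decomposition 2: common = {A}, closure = {A} → lossy.
Decomposition 3: common = {A, D}, closure = {A, B, C, D, E} → lossless.

Decomposition 3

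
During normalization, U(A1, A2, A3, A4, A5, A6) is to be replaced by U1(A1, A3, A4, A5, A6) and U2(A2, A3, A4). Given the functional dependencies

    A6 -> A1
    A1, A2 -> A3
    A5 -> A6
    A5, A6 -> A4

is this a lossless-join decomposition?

Common attributes: U1 ∩ U2 = {A3, A4}.
No dependency enlarges {A3, A4}, so (A3, A4)⁺ = {A3, A4}.
The closure contains neither all of U1 = {A1, A3, A4, A5, A6} nor all of U2 = {A2, A3, A4}, so the common attributes are not a superkey of either fragment. The join is lossy.

No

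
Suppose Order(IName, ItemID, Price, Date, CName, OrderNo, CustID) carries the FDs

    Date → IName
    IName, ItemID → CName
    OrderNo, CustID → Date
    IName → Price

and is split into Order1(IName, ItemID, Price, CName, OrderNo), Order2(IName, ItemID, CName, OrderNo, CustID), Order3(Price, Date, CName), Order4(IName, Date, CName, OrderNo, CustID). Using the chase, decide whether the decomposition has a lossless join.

Yes

Chase test. Columns are IName, ItemID, Price, Date, CName, OrderNo, CustID; row i has aⱼ where attribute j ∈ Orderi, else bᵢⱼ.
Initial tableau (one row per fragment):
  row 1: a1 a2 a3 b14 a5 a6 b17
  row 2: a1 a2 b23 b24 a5 a6 a7
  row 3: b31 b32 a3 a4 a5 b36 b37
  row 4: a1 b42 b43 a4 a5 a6 a7
Rows 3 and 4 agree on Date; apply Date→IName and equate their IName entries.
Rows 2 and 4 agree on OrderNo, CustID; apply OrderNo, CustID→Date and equate their Date entries.
Rows 1 and 2 agree on IName; apply IName→Price and equate their Price entries.
Rows 1 and 4 agree on IName; apply IName→Price and equate their Price entries.
Row 2 is now all distinguished symbols — the join is lossless.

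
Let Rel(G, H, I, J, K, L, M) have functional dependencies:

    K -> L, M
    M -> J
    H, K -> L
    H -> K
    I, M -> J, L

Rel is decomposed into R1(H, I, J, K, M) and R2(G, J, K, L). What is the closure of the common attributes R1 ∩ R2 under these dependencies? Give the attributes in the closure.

R1 ∩ R2 = {J, K}.
K → L, M applies, adding L, M
Closure: {J, K, L, M}.

J, K, L, M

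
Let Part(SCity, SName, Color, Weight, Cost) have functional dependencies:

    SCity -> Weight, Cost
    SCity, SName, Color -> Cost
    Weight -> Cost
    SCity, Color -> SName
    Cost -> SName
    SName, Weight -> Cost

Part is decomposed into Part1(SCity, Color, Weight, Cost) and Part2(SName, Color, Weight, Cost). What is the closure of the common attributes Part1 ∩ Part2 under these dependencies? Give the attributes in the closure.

Part1 ∩ Part2 = {Color, Weight, Cost}.
Cost → SName applies, adding SName
Closure: {SName, Color, Weight, Cost}.

SName, Color, Weight, Cost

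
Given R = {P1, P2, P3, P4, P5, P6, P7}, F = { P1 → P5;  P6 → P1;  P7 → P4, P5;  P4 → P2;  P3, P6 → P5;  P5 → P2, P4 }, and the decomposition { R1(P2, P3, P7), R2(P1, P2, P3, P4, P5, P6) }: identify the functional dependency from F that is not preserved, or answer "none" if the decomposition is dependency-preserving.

P7 → P4, P5

Check P7 → P4, P5: no single fragment contains all of {P4, P5, P7}, and the restricted closure of {P7} across the fragments never reaches {P4, P5}.
P1 → P5 is preserved.
P6 → P1 is preserved.
P4 → P2 is preserved.
P3, P6 → P5 is preserved.
P5 → P2, P4 is preserved.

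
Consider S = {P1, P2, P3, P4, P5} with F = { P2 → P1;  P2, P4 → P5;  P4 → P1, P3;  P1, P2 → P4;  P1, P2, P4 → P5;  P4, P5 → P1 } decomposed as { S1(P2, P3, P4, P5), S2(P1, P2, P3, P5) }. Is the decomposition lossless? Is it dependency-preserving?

Lossless test: (P2, P3, P5)⁺ = {P1, P2, P3, P4, P5}, which contains all of one fragment — lossless.
Dependency preservation: the restricted closure of {P4} across the fragments never reaches {P1, P3}, so P4 → P1, P3 cannot be enforced without a join — not preserved.

lossless but not dependency-preserving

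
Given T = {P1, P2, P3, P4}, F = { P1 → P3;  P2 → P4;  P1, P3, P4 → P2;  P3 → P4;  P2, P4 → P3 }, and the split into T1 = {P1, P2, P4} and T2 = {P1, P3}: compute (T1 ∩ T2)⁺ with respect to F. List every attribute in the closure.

P1, P2, P3, P4

T1 ∩ T2 = {P1}.
P1 → P3 applies, adding P3
P3 → P4 applies, adding P4
P1, P3, P4 → P2 applies, adding P2
Closure: {P1, P2, P3, P4}.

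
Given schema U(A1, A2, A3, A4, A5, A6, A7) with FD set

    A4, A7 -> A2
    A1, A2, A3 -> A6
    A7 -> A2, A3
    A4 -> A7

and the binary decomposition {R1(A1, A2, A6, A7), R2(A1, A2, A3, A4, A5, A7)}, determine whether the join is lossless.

Common attributes: R1 ∩ R2 = {A1, A2, A7}.
Closure of {A1, A2, A7}: A7 → A2, A3 applies, adding A3; A1, A2, A3 → A6 applies, adding A6. So (A1, A2, A7)⁺ = {A1, A2, A3, A6, A7}.
This closure contains every attribute of R1, so R1 ∩ R2 → R1. The join is lossless.

Yes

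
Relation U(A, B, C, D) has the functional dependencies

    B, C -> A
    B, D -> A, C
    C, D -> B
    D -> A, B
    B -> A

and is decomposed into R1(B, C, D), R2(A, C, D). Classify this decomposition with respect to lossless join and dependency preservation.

Lossless test: (C, D)⁺ = {A, B, C, D}, which contains all of one fragment — lossless.
Dependency preservation: the restricted closure of {B, C} across the fragments never reaches {A}, so B, C → A cannot be enforced without a join — not preserved.

lossless but not dependency-preserving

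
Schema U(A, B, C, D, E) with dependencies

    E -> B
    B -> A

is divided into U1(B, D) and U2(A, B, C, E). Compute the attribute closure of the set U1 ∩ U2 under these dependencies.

U1 ∩ U2 = {B}.
B → A applies, adding A
Closure: {A, B}.

A, B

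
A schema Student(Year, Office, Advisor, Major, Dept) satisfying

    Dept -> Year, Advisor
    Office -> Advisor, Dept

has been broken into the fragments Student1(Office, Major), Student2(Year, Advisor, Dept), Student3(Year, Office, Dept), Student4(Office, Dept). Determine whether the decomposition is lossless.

Yes

Chase test. Columns are Year, Office, Advisor, Major, Dept; row i has aⱼ where attribute j ∈ Studenti, else bᵢⱼ.
Initial tableau (one row per fragment):
  row 1: b11 a2 b13 a4 b15
  row 2: a1 b22 a3 b24 a5
  row 3: a1 a2 b33 b34 a5
  row 4: b41 a2 b43 b44 a5
Rows 2 and 3 agree on Dept; apply Dept→Year, Advisor and equate their Year, Advisor entries.
Rows 2 and 4 agree on Dept; apply Dept→Year, Advisor and equate their Year, Advisor entries.
Rows 1 and 3 agree on Office; apply Office→Advisor, Dept and equate their Advisor, Dept entries.
Rows 1 and 2 agree on Dept; apply Dept→Year, Advisor and equate their Year, Advisor entries.
Row 1 is now all distinguished symbols — the join is lossless.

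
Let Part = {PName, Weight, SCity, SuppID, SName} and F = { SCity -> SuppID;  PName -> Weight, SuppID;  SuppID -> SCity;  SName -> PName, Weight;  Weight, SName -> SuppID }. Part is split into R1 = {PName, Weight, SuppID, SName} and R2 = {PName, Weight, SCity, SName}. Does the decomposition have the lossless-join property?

Common attributes: R1 ∩ R2 = {PName, Weight, SName}.
Closure of {PName, Weight, SName}: PName → Weight, SuppID applies, adding SuppID; SuppID → SCity applies, adding SCity. So (PName, Weight, SName)⁺ = {PName, Weight, SCity, SuppID, SName}.
This closure contains every attribute of R1, so R1 ∩ R2 → R1. The join is lossless.

Yes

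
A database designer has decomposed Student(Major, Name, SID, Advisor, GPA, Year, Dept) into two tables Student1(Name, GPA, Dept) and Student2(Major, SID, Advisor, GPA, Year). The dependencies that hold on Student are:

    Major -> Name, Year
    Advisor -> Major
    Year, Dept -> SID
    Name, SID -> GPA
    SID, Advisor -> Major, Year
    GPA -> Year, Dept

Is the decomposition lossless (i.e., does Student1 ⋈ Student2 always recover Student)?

Common attributes: Student1 ∩ Student2 = {GPA}.
Closure of {GPA}: GPA → Year, Dept applies, adding Year, Dept; Year, Dept → SID applies, adding SID. So (GPA)⁺ = {SID, GPA, Year, Dept}.
The closure contains neither all of Student1 = {Name, GPA, Dept} nor all of Student2 = {Major, SID, Advisor, GPA, Year}, so the common attributes are not a superkey of either fragment. The join is lossy.

No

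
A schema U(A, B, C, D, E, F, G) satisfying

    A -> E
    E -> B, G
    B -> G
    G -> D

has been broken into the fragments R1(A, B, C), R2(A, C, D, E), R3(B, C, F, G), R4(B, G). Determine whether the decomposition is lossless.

No

Chase test. Columns are A, B, C, D, E, F, G; row i has aⱼ where attribute j ∈ Ri, else bᵢⱼ.
Initial tableau (one row per fragment):
  row 1: a1 a2 a3 b14 b15 b16 b17
  row 2: a1 b22 a3 a4 a5 b26 b27
  row 3: b31 a2 a3 b34 b35 a6 a7
  row 4: b41 a2 b43 b44 b45 b46 a7
Rows 1 and 2 agree on A; apply A→E and equate their E entries.
Rows 1 and 2 agree on E; apply E→B, G and equate their B, G entries.
Rows 1 and 3 agree on B; apply B→G and equate their G entries.
Rows 1 and 2 agree on G; apply G→D and equate their D entries.
Rows 1 and 3 agree on G; apply G→D and equate their D entries.
Rows 1 and 4 agree on G; apply G→D and equate their D entries.
No row becomes fully distinguished — the join is lossy.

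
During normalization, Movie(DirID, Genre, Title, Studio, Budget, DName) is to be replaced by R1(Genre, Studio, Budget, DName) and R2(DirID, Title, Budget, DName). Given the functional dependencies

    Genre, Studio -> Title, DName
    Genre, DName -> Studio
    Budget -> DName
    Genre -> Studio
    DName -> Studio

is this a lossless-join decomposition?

Common attributes: R1 ∩ R2 = {Budget, DName}.
Closure of {Budget, DName}: DName → Studio applies, adding Studio. So (Budget, DName)⁺ = {Studio, Budget, DName}.
The closure contains neither all of R1 = {Genre, Studio, Budget, DName} nor all of R2 = {DirID, Title, Budget, DName}, so the common attributes are not a superkey of either fragment. The join is lossy.

No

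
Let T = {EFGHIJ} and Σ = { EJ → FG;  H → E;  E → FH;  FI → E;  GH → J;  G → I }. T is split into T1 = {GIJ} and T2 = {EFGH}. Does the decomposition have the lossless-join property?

No

Common attributes: T1 ∩ T2 = {G}.
Closure of {G}: G → I applies, adding I. So (G)⁺ = {GI}.
The closure contains neither all of T1 = {GIJ} nor all of T2 = {EFGH}, so the common attributes are not a superkey of either fragment. The join is lossy.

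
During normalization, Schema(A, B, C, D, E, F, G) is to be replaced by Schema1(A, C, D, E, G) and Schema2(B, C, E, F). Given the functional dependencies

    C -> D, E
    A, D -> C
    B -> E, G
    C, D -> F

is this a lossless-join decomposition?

Common attributes: Schema1 ∩ Schema2 = {C, E}.
Closure of {C, E}: C → D, E applies, adding D; C, D → F applies, adding F. So (C, E)⁺ = {C, D, E, F}.
The closure contains neither all of Schema1 = {A, C, D, E, G} nor all of Schema2 = {B, C, E, F}, so the common attributes are not a superkey of either fragment. The join is lossy.

No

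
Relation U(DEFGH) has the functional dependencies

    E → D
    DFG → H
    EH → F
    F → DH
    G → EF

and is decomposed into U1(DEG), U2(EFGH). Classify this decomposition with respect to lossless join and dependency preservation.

Lossless test: (EG)⁺ = {DEFGH}, which contains all of one fragment — lossless.
Dependency preservation: the restricted closure of {F} across the fragments never reaches {DH}, so F → DH cannot be enforced without a join — not preserved.

lossless but not dependency-preserving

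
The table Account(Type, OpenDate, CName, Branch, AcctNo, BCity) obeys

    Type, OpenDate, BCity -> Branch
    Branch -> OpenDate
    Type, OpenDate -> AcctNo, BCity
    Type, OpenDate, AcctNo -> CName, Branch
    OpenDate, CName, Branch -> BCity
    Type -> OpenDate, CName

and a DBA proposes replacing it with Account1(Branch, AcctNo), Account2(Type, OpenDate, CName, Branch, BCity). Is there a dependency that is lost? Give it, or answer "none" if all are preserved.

Type, OpenDate -> AcctNo, BCity

Check Type, OpenDate → AcctNo, BCity: no single fragment contains all of {Type, OpenDate, AcctNo, BCity}, and the restricted closure of {Type, OpenDate} across the fragments never reaches {AcctNo, BCity}.
Type, OpenDate, BCity → Branch is preserved.
Branch → OpenDate is preserved.
Type, OpenDate, AcctNo → CName, Branch is preserved.
OpenDate, CName, Branch → BCity is preserved.
Type → OpenDate, CName is preserved.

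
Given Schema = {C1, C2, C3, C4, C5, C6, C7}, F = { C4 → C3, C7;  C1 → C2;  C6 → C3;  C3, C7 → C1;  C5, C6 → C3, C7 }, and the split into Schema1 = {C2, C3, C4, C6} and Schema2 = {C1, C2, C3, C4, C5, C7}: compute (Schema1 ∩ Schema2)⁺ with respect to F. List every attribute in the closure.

Schema1 ∩ Schema2 = {C2, C3, C4}.
C4 → C3, C7 applies, adding C7
C3, C7 → C1 applies, adding C1
Closure: {C1, C2, C3, C4, C7}.

C1, C2, C3, C4, C7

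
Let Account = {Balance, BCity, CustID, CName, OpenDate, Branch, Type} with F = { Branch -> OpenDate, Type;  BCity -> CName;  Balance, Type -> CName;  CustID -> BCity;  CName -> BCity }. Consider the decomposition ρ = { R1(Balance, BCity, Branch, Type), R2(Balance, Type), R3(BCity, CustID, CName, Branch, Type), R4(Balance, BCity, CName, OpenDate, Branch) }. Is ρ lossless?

No

Chase test. Columns are Balance, BCity, CustID, CName, OpenDate, Branch, Type; row i has aⱼ where attribute j ∈ Ri, else bᵢⱼ.
Initial tableau (one row per fragment):
  row 1: a1 a2 b13 b14 b15 a6 a7
  row 2: a1 b22 b23 b24 b25 b26 a7
  row 3: b31 a2 a3 a4 b35 a6 a7
  row 4: a1 a2 b43 a4 a5 a6 b47
Rows 1 and 3 agree on Branch; apply Branch→OpenDate, Type and equate their OpenDate, Type entries.
Rows 1 and 4 agree on Branch; apply Branch→OpenDate, Type and equate their OpenDate, Type entries.
Rows 1 and 3 agree on BCity; apply BCity→CName and equate their CName entries.
Rows 1 and 2 agree on Balance, Type; apply Balance, Type→CName and equate their CName entries.
Rows 1 and 2 agree on CName; apply CName→BCity and equate their BCity entries.
No row becomes fully distinguished — the join is lossy.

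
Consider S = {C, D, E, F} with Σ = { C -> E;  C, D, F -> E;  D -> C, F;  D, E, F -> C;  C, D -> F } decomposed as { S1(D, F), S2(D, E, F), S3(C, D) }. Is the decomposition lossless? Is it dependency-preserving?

Lossless test (chase): Rows 1 and 2 agree on D; apply D→C, F and equate their C, F entries. Rows 1 and 3 agree on D; apply D→C, F and equate their C, F entries. Rows 1 and 2 agree on C; apply C→E and equate their E entries. Rows 1 and 3 agree on C; apply C→E and equate their E entries. Row 1 is now all distinguished symbols — the join is lossless.
Dependency preservation: the restricted closure of {C} across the fragments never reaches {E}, so C → E cannot be enforced without a join — not preserved.

lossless but not dependency-preserving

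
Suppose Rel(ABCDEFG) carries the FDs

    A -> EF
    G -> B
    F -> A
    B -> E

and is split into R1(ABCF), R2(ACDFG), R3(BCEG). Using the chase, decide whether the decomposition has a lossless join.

Yes

Chase test. Columns are ABCDEFG; row i has aⱼ where attribute j ∈ Ri, else bᵢⱼ.
Initial tableau (one row per fragment):
  row 1: a1 a2 a3 b14 b15 a6 b17
  row 2: a1 b22 a3 a4 b25 a6 a7
  row 3: b31 a2 a3 b34 a5 b36 a7
Rows 1 and 2 agree on A; apply A→EF and equate their EF entries.
Rows 2 and 3 agree on G; apply G→B and equate their B entries.
Rows 1 and 3 agree on B; apply B→E and equate their E entries.
Row 2 is now all distinguished symbols — the join is lossless.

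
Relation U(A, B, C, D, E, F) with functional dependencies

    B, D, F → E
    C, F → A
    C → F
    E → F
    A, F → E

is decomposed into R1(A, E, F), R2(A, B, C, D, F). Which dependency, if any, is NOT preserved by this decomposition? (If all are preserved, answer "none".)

Check B, D, F → E: no single fragment contains all of {B, D, E, F}, and the restricted closure of {B, D, F} across the fragments never reaches {E}.
C, F → A is preserved.
C → F is preserved.
E → F is preserved.
A, F → E is preserved.

B, D, F → E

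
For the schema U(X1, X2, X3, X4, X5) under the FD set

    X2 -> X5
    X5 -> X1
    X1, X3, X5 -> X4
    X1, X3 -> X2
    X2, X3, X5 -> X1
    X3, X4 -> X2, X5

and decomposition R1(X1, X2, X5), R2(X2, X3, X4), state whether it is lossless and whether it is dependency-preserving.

Lossless test: (X2)⁺ = {X1, X2, X5}, which contains all of one fragment — lossless.
Dependency preservation: the restricted closure of {X1, X3, X5} across the fragments never reaches {X4}, so X1, X3, X5 → X4 cannot be enforced without a join — not preserved.

lossless but not dependency-preserving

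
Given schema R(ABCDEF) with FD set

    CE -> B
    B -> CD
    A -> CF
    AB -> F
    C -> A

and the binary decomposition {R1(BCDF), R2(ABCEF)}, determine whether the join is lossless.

Common attributes: R1 ∩ R2 = {BCF}.
Closure of {BCF}: B → CD applies, adding D; C → A applies, adding A. So (BCF)⁺ = {ABCDF}.
This closure contains every attribute of R1, so R1 ∩ R2 → R1. The join is lossless.

Yes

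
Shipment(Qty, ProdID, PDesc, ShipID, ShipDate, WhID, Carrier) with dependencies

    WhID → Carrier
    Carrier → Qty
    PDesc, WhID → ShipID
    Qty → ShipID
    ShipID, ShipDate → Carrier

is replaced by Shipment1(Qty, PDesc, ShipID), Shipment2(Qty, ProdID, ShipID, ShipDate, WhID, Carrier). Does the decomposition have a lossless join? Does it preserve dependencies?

Lossless test: (Qty, ShipID)⁺ = {Qty, ShipID}, which is a superkey of neither fragment — lossy.
Dependency preservation: PDesc, WhID → ShipID is not contained in any single fragment, but the restricted closure of its left-hand side across the fragments still reaches the right-hand side; the remaining FDs each lie inside some fragment. All dependencies are preserved.

lossy but dependency-preserving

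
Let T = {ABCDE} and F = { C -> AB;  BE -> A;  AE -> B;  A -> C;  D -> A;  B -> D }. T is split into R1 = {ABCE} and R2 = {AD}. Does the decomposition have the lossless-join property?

Yes

Common attributes: R1 ∩ R2 = {A}.
Closure of {A}: A → C applies, adding C; C → AB applies, adding B; B → D applies, adding D. So (A)⁺ = {ABCD}.
This closure contains every attribute of R2, so R1 ∩ R2 → R2. The join is lossless.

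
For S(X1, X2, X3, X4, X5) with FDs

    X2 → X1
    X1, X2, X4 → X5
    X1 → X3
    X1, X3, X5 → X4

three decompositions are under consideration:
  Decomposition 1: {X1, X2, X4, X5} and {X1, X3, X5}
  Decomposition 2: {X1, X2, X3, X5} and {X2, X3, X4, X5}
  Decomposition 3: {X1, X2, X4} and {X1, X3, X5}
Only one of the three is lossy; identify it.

Decomposition 1: common = {X1, X5}, closure = {X1, X3, X4, X5} → lossless.
Decomposition 2: common = {X2, X3, X5}, closure = {X1, X2, X3, X4, X5} → lossless.
Decomposition 3: common = {X1}, closure = {X1, X3} → lossy.

Decomposition 3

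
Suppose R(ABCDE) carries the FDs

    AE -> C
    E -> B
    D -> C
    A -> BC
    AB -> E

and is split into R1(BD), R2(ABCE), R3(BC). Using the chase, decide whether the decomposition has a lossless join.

No

Chase test. Columns are ABCDE; row i has aⱼ where attribute j ∈ Ri, else bᵢⱼ.
Initial tableau (one row per fragment):
  row 1: b11 a2 b13 a4 b15
  row 2: a1 a2 a3 b24 a5
  row 3: b31 a2 a3 b34 b35
No row becomes fully distinguished — the join is lossy.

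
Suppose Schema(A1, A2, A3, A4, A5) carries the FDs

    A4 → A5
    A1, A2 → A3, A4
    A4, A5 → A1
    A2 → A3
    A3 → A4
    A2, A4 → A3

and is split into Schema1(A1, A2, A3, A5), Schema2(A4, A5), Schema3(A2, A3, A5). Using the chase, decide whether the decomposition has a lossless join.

Chase test. Columns are A1, A2, A3, A4, A5; row i has aⱼ where attribute j ∈ Schemai, else bᵢⱼ.
Initial tableau (one row per fragment):
  row 1: a1 a2 a3 b14 a5
  row 2: b21 b22 b23 a4 a5
  row 3: b31 a2 a3 b34 a5
Rows 1 and 3 agree on A3; apply A3→A4 and equate their A4 entries.
Rows 1 and 3 agree on A4, A5; apply A4, A5→A1 and equate their A1 entries.
No row becomes fully distinguished — the join is lossy.

No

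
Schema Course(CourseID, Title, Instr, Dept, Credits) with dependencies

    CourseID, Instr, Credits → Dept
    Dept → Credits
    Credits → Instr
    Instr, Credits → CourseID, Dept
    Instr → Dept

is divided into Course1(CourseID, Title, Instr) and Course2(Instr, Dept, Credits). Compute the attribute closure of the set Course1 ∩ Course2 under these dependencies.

CourseID, Instr, Dept, Credits

Course1 ∩ Course2 = {Instr}.
Instr → Dept applies, adding Dept
Dept → Credits applies, adding Credits
Instr, Credits → CourseID, Dept applies, adding CourseID
Closure: {CourseID, Instr, Dept, Credits}.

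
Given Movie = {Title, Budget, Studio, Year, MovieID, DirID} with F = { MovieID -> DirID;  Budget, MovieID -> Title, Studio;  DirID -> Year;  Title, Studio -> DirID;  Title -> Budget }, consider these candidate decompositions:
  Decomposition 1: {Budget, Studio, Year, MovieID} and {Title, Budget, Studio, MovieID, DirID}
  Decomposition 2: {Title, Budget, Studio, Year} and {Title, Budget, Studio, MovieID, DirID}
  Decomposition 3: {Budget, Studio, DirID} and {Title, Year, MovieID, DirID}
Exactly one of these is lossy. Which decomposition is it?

Decomposition 1: common = {Budget, Studio, MovieID}, closure = {Title, Budget, Studio, Year, MovieID, DirID} → lossless.
Decomposition 2: common = {Title, Budget, Studio}, closure = {Title, Budget, Studio, Year, DirID} → lossless.
Decomposition 3: common = {DirID}, closure = {Year, DirID} → lossy.

Decomposition 3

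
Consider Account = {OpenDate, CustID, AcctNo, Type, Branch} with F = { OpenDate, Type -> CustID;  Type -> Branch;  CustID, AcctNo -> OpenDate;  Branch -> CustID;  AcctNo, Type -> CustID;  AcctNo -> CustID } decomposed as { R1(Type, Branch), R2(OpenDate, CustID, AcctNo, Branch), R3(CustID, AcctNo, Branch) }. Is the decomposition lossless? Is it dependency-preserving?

lossy but dependency-preserving

Lossless test (chase): Rows 2 and 3 agree on CustID, AcctNo; apply CustID, AcctNo→OpenDate and equate their OpenDate entries. Rows 1 and 2 agree on Branch; apply Branch→CustID and equate their CustID entries. No row becomes fully distinguished — the join is lossy.
Dependency preservation: OpenDate, Type → CustID; AcctNo, Type → CustID are not contained in any single fragment, but the restricted closure of each left-hand side across the fragments still reaches the right-hand side; the remaining FDs each lie inside some fragment. All dependencies are preserved.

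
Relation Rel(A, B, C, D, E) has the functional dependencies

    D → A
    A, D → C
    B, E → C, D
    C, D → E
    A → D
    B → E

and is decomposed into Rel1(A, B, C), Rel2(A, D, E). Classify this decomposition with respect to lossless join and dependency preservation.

Lossless test: (A)⁺ = {A, C, D, E}, which contains all of one fragment — lossless.
Dependency preservation: A, D → C; B, E → C, D; C, D → E; B → E are not contained in any single fragment, but the restricted closure of each left-hand side across the fragments still reaches the right-hand side; the remaining FDs each lie inside some fragment. All dependencies are preserved.

lossless and dependency-preserving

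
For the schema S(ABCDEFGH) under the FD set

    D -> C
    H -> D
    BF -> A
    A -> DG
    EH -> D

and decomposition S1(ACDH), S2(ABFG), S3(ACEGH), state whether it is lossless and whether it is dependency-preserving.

Lossless test (chase): Rows 1 and 3 agree on H; apply H→D and equate their D entries. Rows 1 and 2 agree on A; apply A→DG and equate their DG entries. Rows 1 and 2 agree on D; apply D→C and equate their C entries. No row becomes fully distinguished — the join is lossy.
Dependency preservation: A → DG; EH → D are not contained in any single fragment, but the restricted closure of each left-hand side across the fragments still reaches the right-hand side; the remaining FDs each lie inside some fragment. All dependencies are preserved.

lossy but dependency-preserving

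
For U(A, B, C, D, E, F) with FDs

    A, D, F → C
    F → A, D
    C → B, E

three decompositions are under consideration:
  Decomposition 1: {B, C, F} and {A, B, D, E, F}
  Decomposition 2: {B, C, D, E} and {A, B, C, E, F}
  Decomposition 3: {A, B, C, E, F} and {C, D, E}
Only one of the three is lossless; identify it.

Decomposition 1: common = {B, F}, closure = {A, B, C, D, E, F} → lossless.
Decomposition 2: common = {B, C, E}, closure = {B, C, E} → lossy.
Decomposition 3: common = {C, E}, closure = {B, C, E} → lossy.

Decomposition 1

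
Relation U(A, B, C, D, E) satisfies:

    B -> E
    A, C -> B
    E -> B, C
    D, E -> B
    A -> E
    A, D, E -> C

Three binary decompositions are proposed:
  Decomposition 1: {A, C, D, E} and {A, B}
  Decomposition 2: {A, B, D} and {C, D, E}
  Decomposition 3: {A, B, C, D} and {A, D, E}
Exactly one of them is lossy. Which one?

Decomposition 1: common = {A}, closure = {A, B, C, E} → lossless.
Decomposition 2: common = {D}, closure = {D} → lossy.
Decomposition 3: common = {A, D}, closure = {A, B, C, D, E} → lossless.

Decomposition 2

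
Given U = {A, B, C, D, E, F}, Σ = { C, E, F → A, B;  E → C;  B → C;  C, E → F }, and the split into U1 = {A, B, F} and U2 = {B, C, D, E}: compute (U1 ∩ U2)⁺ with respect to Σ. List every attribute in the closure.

U1 ∩ U2 = {B}.
B → C applies, adding C
Closure: {B, C}.

B, C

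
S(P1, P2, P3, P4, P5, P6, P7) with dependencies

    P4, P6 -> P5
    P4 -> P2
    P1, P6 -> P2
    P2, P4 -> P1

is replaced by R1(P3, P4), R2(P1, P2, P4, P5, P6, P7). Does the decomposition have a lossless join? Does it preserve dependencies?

Lossless test: (P4)⁺ = {P1, P2, P4}, which is a superkey of neither fragment — lossy.
Dependency preservation: every FD's attributes lie within a single fragment, so each can be enforced locally — preserved.

lossy but dependency-preserving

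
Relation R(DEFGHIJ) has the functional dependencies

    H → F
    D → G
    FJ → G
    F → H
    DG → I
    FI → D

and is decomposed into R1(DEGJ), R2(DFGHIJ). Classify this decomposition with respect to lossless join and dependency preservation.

lossy but dependency-preserving

Lossless test: (DGJ)⁺ = {DGIJ}, which is a superkey of neither fragment — lossy.
Dependency preservation: every FD's attributes lie within a single fragment, so each can be enforced locally — preserved.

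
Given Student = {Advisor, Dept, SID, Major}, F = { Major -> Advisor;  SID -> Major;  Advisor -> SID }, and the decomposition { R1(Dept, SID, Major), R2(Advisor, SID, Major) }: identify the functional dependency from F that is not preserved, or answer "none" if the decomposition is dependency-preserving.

Major → Advisor lies within R2.
SID → Major lies within R1.
Advisor → SID lies within R2.
Every dependency is enforceable on the fragments, so the decomposition is dependency-preserving.

none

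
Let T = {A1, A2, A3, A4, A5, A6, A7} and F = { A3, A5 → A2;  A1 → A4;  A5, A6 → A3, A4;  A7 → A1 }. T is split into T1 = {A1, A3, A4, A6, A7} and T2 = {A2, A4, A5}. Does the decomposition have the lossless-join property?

Common attributes: T1 ∩ T2 = {A4}.
No dependency enlarges {A4}, so (A4)⁺ = {A4}.
The closure contains neither all of T1 = {A1, A3, A4, A6, A7} nor all of T2 = {A2, A4, A5}, so the common attributes are not a superkey of either fragment. The join is lossy.

No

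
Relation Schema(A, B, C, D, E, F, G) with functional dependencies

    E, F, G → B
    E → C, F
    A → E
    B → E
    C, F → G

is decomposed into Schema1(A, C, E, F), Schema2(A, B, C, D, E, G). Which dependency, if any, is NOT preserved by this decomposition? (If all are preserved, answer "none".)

Check C, F → G: no single fragment contains all of {C, F, G}, and the restricted closure of {C, F} across the fragments never reaches {G}.
E, F, G → B is preserved.
E → C, F is preserved.
A → E is preserved.
B → E is preserved.

C, F → G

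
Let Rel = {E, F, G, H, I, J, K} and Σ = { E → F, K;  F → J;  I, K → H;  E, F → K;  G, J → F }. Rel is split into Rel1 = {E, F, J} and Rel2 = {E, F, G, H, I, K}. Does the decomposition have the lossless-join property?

Yes

Common attributes: Rel1 ∩ Rel2 = {E, F}.
Closure of {E, F}: E → F, K applies, adding K; F → J applies, adding J. So (E, F)⁺ = {E, F, J, K}.
This closure contains every attribute of Rel1, so Rel1 ∩ Rel2 → Rel1. The join is lossless.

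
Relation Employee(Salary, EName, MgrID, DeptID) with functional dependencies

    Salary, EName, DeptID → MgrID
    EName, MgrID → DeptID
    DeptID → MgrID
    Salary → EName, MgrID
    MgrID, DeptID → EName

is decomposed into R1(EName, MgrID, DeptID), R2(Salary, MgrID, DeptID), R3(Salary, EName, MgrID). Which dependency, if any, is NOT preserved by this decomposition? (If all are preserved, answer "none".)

Salary, EName, DeptID → MgrID: restricted closure across fragments reaches MgrID.
EName, MgrID → DeptID lies within R1.
DeptID → MgrID lies within R1.
Salary → EName, MgrID lies within R3.
MgrID, DeptID → EName lies within R1.
Every dependency is enforceable on the fragments, so the decomposition is dependency-preserving.

none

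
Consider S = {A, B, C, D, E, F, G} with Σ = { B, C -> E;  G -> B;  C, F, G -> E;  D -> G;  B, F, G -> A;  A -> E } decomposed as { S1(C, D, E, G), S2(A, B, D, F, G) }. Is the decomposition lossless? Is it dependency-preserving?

Lossless test: (D, G)⁺ = {B, D, G}, which is a superkey of neither fragment — lossy.
Dependency preservation: the restricted closure of {B, C} across the fragments never reaches {E}, so B, C → E cannot be enforced without a join — not preserved.

lossy and not dependency-preserving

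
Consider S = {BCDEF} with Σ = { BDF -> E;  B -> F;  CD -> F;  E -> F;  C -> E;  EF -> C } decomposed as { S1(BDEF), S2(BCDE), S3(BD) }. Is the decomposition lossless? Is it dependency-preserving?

lossless and dependency-preserving

Lossless test (chase): Rows 1 and 2 agree on B; apply B→F and equate their F entries. Rows 1 and 3 agree on B; apply B→F and equate their F entries. Rows 1 and 2 agree on EF; apply EF→C and equate their C entries. Rows 1 and 3 agree on BDF; apply BDF→E and equate their E entries. Rows 1 and 3 agree on EF; apply EF→C and equate their C entries. Row 1 is now all distinguished symbols — the join is lossless.
Dependency preservation: CD → F; EF → C are not contained in any single fragment, but the restricted closure of each left-hand side across the fragments still reaches the right-hand side; the remaining FDs each lie inside some fragment. All dependencies are preserved.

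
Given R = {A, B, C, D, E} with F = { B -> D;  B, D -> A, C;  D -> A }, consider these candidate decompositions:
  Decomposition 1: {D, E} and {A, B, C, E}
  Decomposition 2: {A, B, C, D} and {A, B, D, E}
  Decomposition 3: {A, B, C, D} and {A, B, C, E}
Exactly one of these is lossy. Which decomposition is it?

Decomposition 1: common = {E}, closure = {E} → lossy.
Decomposition 2: common = {A, B, D}, closure = {A, B, C, D} → lossless.
Decomposition 3: common = {A, B, C}, closure = {A, B, C, D} → lossless.

Decomposition 1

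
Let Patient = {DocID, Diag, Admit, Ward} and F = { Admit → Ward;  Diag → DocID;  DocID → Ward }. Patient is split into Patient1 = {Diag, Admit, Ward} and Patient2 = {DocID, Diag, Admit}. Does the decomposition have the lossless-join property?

Common attributes: Patient1 ∩ Patient2 = {Diag, Admit}.
Closure of {Diag, Admit}: Admit → Ward applies, adding Ward; Diag → DocID applies, adding DocID. So (Diag, Admit)⁺ = {DocID, Diag, Admit, Ward}.
This closure contains every attribute of Patient1, so Patient1 ∩ Patient2 → Patient1. The join is lossless.

Yes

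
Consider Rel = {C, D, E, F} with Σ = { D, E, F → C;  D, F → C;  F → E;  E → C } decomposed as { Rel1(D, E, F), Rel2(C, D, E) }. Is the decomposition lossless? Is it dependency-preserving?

Lossless test: (D, E)⁺ = {C, D, E}, which contains all of one fragment — lossless.
Dependency preservation: D, E, F → C; D, F → C are not contained in any single fragment, but the restricted closure of each left-hand side across the fragments still reaches the right-hand side; the remaining FDs each lie inside some fragment. All dependencies are preserved.

lossless and dependency-preserving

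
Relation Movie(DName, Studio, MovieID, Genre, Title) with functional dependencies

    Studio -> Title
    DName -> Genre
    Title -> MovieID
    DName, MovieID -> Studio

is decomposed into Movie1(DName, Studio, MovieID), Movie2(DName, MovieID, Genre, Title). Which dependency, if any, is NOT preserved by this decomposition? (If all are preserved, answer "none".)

Check Studio → Title: no single fragment contains all of {Studio, Title}, and the restricted closure of {Studio} across the fragments never reaches {Title}.
DName → Genre is preserved.
Title → MovieID is preserved.
DName, MovieID → Studio is preserved.

Studio -> Title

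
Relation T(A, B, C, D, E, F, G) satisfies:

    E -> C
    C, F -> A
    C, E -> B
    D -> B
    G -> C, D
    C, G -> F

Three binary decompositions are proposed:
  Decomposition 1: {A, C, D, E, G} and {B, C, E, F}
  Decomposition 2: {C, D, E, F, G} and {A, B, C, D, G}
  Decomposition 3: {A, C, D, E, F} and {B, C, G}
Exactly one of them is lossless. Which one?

Decomposition 2

Decomposition 1: common = {C, E}, closure = {B, C, E} → lossy.
Decomposition 2: common = {C, D, G}, closure = {A, B, C, D, F, G} → lossless.
Decomposition 3: common = {C}, closure = {C} → lossy.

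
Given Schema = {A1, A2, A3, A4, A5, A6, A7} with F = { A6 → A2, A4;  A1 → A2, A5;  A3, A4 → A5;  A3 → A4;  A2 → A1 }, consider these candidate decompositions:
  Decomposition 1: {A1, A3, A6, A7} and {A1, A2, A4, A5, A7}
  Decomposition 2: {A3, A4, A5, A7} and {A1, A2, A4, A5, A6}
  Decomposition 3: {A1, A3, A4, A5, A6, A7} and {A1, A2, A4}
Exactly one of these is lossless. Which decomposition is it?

Decomposition 1: common = {A1, A7}, closure = {A1, A2, A5, A7} → lossy.
Decomposition 2: common = {A4, A5}, closure = {A4, A5} → lossy.
Decomposition 3: common = {A1, A4}, closure = {A1, A2, A4, A5} → lossless.

Decomposition 3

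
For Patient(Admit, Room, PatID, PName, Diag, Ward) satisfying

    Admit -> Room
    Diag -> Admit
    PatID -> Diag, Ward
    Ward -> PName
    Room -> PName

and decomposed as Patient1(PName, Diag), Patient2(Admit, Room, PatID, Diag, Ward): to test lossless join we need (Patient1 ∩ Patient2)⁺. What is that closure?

Patient1 ∩ Patient2 = {Diag}.
Diag → Admit applies, adding Admit
Admit → Room applies, adding Room
Room → PName applies, adding PName
Closure: {Admit, Room, PName, Diag}.

Admit, Room, PName, Diag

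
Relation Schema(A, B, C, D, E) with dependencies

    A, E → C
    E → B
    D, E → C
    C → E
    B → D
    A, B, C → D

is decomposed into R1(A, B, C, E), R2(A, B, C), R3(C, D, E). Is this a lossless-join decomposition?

Yes

Chase test. Columns are A, B, C, D, E; row i has aⱼ where attribute j ∈ Ri, else bᵢⱼ.
Initial tableau (one row per fragment):
  row 1: a1 a2 a3 b14 a5
  row 2: a1 a2 a3 b24 b25
  row 3: b31 b32 a3 a4 a5
Rows 1 and 3 agree on E; apply E→B and equate their B entries.
Rows 1 and 2 agree on C; apply C→E and equate their E entries.
Rows 1 and 2 agree on B; apply B→D and equate their D entries.
Rows 1 and 3 agree on B; apply B→D and equate their D entries.
Row 1 is now all distinguished symbols — the join is lossless.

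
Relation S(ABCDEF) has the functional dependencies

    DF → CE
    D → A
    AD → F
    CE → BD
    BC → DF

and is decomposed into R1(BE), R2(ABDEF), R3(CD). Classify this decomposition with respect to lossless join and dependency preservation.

Lossless test (chase): Rows 2 and 3 agree on D; apply D→A and equate their A entries. Rows 2 and 3 agree on AD; apply AD→F and equate their F entries. Rows 2 and 3 agree on DF; apply DF→CE and equate their CE entries. Rows 2 and 3 agree on CE; apply CE→BD and equate their BD entries. Row 2 is now all distinguished symbols — the join is lossless.
Dependency preservation: the restricted closure of {CE} across the fragments never reaches {BD}, so CE → BD cannot be enforced without a join — not preserved.

lossless but not dependency-preserving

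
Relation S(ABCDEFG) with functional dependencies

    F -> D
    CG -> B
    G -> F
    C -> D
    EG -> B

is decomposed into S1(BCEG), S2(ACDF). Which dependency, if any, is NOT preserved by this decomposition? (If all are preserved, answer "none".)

G -> F

Check G → F: no single fragment contains all of {FG}, and the restricted closure of {G} across the fragments never reaches {F}.
F → D is preserved.
CG → B is preserved.
C → D is preserved.
EG → B is preserved.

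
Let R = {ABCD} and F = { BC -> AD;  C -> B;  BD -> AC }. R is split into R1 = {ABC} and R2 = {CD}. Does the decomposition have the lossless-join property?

Common attributes: R1 ∩ R2 = {C}.
Closure of {C}: C → B applies, adding B; BC → AD applies, adding AD. So (C)⁺ = {ABCD}.
This closure contains every attribute of R1, so R1 ∩ R2 → R1. The join is lossless.

Yes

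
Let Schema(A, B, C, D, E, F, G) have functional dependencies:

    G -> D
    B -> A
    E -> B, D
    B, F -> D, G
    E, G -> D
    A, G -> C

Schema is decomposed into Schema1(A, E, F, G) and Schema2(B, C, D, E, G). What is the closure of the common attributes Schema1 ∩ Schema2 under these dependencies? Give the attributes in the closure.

Schema1 ∩ Schema2 = {E, G}.
G → D applies, adding D
E → B, D applies, adding B
B → A applies, adding A
A, G → C applies, adding C
Closure: {A, B, C, D, E, G}.

A, B, C, D, E, G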